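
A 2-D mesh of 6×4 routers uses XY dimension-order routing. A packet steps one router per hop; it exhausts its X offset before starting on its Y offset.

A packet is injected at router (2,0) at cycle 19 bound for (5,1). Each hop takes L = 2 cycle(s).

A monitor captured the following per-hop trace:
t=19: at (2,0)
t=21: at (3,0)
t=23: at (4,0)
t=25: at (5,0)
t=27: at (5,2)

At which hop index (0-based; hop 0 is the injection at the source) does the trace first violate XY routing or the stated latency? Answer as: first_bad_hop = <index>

hop 1: step (+1,+0), +2 cyc — ok
hop 2: step (+1,+0), +2 cyc — ok
hop 3: step (+1,+0), +2 cyc — ok
hop 4: step (+0,+2), +2 cyc — BAD: non-unit step

first_bad_hop = 4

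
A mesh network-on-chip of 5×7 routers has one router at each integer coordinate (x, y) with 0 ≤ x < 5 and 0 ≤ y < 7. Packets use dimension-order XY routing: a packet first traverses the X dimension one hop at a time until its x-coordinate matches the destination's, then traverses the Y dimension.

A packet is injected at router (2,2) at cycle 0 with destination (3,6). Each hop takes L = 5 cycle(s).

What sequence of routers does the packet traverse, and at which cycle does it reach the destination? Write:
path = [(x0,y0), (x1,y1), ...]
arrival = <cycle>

path = [(2,2), (3,2), (3,3), (3,4), (3,5), (3,6)]
arrival = 25

src (2,2)  cyc=0
E→(3,2)  cyc=5
N→(3,3)  cyc=10
N→(3,4)  cyc=15
N→(3,5)  cyc=20
N→(3,6)  cyc=25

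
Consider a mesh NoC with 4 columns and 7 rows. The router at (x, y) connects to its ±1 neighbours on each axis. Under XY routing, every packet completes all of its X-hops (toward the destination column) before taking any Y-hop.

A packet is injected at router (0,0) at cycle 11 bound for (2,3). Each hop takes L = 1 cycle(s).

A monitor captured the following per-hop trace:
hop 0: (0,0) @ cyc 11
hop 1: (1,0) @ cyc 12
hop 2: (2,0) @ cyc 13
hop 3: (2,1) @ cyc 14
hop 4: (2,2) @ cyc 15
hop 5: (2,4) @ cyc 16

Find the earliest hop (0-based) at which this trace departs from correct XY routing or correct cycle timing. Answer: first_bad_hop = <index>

first_bad_hop = 5

check 1→ d=(1,0) cyc+1: ok
check 2→ d=(1,0) cyc+1: ok
check 3→ d=(0,1) cyc+1: ok
check 4→ d=(0,1) cyc+1: ok
check 5→ d=(0,2) cyc+1: BAD: non-unit step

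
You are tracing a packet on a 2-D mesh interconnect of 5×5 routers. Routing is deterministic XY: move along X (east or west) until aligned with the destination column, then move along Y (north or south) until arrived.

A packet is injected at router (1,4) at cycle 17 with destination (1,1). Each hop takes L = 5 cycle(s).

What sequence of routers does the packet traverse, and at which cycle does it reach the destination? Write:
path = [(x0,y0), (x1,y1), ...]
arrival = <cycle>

path = [(1,4), (1,3), (1,2), (1,1)]
arrival = 32

#0 — 1,4 | c17
#1 — 1,3 | c22 | S
#2 — 1,2 | c27 | S
#3 — 1,1 | c32 | S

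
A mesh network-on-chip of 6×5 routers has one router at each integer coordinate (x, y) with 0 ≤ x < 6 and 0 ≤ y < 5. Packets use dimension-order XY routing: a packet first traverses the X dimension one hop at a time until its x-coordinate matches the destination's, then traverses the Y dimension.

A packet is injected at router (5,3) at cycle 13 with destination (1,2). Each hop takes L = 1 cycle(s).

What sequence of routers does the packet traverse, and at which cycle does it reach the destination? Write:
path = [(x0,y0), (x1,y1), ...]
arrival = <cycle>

t=13: at (5,3)
t=14: at (4,3) after W
t=15: at (3,3) after W
t=16: at (2,3) after W
t=17: at (1,3) after W
t=18: at (1,2) after S

path = [(5,3), (4,3), (3,3), (2,3), (1,3), (1,2)]
arrival = 18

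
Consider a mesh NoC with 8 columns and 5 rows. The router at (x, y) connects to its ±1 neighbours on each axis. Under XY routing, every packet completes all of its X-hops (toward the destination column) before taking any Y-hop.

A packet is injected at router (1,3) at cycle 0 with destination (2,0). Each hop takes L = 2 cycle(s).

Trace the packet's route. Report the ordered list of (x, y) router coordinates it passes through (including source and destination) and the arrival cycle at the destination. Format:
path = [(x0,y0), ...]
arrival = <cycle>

path = [(1,3), (2,3), (2,2), (2,1), (2,0)]
arrival = 8

  0. router=(1,3) cycle=0 (inject)
  1. router=(2,3) cycle=2 dir=E
  2. router=(2,2) cycle=4 dir=S
  3. router=(2,1) cycle=6 dir=S
  4. router=(2,0) cycle=8 dir=S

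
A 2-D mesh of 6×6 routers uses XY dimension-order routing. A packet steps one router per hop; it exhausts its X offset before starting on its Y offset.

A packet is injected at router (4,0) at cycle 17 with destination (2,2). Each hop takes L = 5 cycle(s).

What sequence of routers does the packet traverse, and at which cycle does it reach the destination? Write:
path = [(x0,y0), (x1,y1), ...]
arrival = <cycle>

  0. router=(4,0) cycle=17 (inject)
  1. router=(3,0) cycle=22 dir=W
  2. router=(2,0) cycle=27 dir=W
  3. router=(2,1) cycle=32 dir=N
  4. router=(2,2) cycle=37 dir=N

path = [(4,0), (3,0), (2,0), (2,1), (2,2)]
arrival = 37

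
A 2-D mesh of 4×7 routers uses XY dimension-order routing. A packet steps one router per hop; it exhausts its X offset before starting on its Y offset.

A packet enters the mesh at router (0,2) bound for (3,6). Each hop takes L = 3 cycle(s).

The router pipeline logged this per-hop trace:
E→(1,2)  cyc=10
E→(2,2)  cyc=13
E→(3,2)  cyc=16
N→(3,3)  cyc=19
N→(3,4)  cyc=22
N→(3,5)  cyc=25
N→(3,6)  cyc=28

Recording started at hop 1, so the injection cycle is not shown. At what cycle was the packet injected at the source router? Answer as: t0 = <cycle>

t0 = 7

Hop 1 reached at cycle 10; hop k is at t0 + k·L.
So t0 = 10 − 1·3 = 7.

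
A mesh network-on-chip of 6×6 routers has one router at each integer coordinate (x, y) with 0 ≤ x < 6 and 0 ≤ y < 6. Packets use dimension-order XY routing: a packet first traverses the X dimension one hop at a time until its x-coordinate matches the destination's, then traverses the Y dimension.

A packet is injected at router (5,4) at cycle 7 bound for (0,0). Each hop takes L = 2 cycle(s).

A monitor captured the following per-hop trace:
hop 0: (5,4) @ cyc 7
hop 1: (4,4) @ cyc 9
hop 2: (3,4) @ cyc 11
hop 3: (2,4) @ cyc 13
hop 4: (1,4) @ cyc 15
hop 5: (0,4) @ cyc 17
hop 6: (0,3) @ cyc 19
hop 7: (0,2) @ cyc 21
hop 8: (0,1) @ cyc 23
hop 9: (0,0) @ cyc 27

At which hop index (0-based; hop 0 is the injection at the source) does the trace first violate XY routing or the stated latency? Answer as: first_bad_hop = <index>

first_bad_hop = 9

  1: Δx=-1 Δy=+0 Δt=2 [ok]
  2: Δx=-1 Δy=+0 Δt=2 [ok]
  3: Δx=-1 Δy=+0 Δt=2 [ok]
  4: Δx=-1 Δy=+0 Δt=2 [ok]
  5: Δx=-1 Δy=+0 Δt=2 [ok]
  6: Δx=+0 Δy=-1 Δt=2 [ok]
  7: Δx=+0 Δy=-1 Δt=2 [ok]
  8: Δx=+0 Δy=-1 Δt=2 [ok]
  9: Δx=+0 Δy=-1 Δt=4 [BAD: Δcyc=4≠L]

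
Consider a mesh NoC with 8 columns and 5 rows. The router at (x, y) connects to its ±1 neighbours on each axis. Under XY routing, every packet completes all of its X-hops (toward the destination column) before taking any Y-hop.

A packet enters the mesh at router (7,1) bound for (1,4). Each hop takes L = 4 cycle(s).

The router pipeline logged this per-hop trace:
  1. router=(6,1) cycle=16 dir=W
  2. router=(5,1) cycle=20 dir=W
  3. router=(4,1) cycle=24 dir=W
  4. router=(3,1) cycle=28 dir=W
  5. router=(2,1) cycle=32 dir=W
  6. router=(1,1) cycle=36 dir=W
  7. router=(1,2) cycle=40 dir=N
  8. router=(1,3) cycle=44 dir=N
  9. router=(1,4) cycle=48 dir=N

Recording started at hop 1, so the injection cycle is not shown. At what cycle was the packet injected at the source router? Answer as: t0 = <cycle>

At hop 1 the cycle is 16; in general cyc_k = t0 + kL.
t0 = cyc[1] − L = 16 − 4 = 12.

t0 = 12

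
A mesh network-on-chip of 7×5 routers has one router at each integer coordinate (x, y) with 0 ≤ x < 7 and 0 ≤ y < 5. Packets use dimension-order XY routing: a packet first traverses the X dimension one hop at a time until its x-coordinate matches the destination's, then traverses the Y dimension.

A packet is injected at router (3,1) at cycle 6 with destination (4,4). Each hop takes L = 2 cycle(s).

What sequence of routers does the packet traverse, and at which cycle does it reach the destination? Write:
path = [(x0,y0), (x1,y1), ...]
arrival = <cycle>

path = [(3,1), (4,1), (4,2), (4,3), (4,4)]
arrival = 14

[0] x=3 y=1 t=6
[1] x=4 y=1 t=8 →E
[2] x=4 y=2 t=10 →N
[3] x=4 y=3 t=12 →N
[4] x=4 y=4 t=14 →N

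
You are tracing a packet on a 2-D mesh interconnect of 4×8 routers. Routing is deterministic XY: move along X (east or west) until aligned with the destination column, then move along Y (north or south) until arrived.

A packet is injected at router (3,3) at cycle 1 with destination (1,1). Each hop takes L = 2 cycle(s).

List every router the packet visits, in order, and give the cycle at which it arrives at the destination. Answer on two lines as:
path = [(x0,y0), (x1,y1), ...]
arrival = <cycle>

path = [(3,3), (2,3), (1,3), (1,2), (1,1)]
arrival = 9

t=1: at (3,3)
t=3: at (2,3) after W
t=5: at (1,3) after W
t=7: at (1,2) after S
t=9: at (1,1) after S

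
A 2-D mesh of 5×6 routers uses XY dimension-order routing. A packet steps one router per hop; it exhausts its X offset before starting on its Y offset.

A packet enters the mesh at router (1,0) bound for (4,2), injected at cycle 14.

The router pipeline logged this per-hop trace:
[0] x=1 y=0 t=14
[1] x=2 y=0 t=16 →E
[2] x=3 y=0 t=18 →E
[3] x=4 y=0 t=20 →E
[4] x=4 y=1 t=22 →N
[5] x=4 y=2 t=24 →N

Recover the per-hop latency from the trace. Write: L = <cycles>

From hop 0 (14) to hop 1 (16): +2 cycles.
Per-hop latency L = Δcyc = 2.

L = 2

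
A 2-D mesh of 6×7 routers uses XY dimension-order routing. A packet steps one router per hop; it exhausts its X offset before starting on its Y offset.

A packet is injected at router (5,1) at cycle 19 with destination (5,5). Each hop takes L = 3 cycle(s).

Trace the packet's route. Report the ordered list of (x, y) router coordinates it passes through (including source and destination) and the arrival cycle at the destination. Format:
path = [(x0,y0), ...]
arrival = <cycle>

path = [(5,1), (5,2), (5,3), (5,4), (5,5)]
arrival = 31

[0] x=5 y=1 t=19
[1] x=5 y=2 t=22 →N
[2] x=5 y=3 t=25 →N
[3] x=5 y=4 t=28 →N
[4] x=5 y=5 t=31 →N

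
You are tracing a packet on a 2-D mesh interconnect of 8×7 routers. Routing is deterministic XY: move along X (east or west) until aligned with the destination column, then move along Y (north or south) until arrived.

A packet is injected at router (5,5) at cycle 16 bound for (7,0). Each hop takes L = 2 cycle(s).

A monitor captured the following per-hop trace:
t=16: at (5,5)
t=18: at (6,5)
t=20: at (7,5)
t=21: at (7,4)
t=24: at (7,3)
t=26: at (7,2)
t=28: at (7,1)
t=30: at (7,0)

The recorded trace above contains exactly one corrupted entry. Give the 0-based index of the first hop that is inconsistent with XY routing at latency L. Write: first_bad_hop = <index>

[1] (+1,+0) / 2c ⇒ ok
[2] (+1,+0) / 2c ⇒ ok
[3] (+0,-1) / 1c ⇒ BAD: Δcyc=1≠L

first_bad_hop = 3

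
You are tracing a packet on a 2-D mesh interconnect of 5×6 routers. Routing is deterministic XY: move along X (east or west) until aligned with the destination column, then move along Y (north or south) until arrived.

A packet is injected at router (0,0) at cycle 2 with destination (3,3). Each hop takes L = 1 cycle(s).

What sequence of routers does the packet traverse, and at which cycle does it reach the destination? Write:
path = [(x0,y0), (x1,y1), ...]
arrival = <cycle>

path = [(0,0), (1,0), (2,0), (3,0), (3,1), (3,2), (3,3)]
arrival = 8

  0. router=(0,0) cycle=2 (inject)
  1. router=(1,0) cycle=3 dir=E
  2. router=(2,0) cycle=4 dir=E
  3. router=(3,0) cycle=5 dir=E
  4. router=(3,1) cycle=6 dir=N
  5. router=(3,2) cycle=7 dir=N
  6. router=(3,3) cycle=8 dir=N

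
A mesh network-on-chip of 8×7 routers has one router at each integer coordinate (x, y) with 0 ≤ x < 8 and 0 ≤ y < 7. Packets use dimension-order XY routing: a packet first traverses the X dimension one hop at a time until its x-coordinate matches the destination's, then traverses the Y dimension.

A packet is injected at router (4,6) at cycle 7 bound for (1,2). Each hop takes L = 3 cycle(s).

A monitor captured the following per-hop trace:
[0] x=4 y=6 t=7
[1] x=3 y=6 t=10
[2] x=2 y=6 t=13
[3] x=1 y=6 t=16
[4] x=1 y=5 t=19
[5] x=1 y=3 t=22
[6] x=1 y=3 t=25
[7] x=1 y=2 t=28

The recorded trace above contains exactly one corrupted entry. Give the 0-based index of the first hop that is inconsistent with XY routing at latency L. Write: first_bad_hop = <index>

first_bad_hop = 5

[1] (-1,+0) / 3c ⇒ ok
[2] (-1,+0) / 3c ⇒ ok
[3] (-1,+0) / 3c ⇒ ok
[4] (+0,-1) / 3c ⇒ ok
[5] (+0,-2) / 3c ⇒ BAD: non-unit step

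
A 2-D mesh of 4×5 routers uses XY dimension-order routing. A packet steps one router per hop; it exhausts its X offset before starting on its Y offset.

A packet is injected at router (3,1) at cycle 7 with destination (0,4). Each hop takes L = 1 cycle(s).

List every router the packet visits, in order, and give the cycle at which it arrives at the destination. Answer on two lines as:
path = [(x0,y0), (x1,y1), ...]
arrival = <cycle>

path = [(3,1), (2,1), (1,1), (0,1), (0,2), (0,3), (0,4)]
arrival = 13

#0 — 3,1 | c7
#1 — 2,1 | c8 | W
#2 — 1,1 | c9 | W
#3 — 0,1 | c10 | W
#4 — 0,2 | c11 | N
#5 — 0,3 | c12 | N
#6 — 0,4 | c13 | N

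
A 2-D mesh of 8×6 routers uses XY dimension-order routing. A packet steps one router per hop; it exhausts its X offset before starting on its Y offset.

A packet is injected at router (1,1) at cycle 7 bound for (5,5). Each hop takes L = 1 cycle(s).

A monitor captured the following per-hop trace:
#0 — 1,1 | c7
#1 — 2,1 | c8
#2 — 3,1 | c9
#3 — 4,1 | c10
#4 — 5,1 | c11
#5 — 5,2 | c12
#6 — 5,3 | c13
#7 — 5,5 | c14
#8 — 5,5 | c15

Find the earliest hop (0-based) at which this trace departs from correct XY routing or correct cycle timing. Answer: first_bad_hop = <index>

first_bad_hop = 7

[1] (+1,+0) / 1c ⇒ ok
[2] (+1,+0) / 1c ⇒ ok
[3] (+1,+0) / 1c ⇒ ok
[4] (+1,+0) / 1c ⇒ ok
[5] (+0,+1) / 1c ⇒ ok
[6] (+0,+1) / 1c ⇒ ok
[7] (+0,+2) / 1c ⇒ BAD: non-unit step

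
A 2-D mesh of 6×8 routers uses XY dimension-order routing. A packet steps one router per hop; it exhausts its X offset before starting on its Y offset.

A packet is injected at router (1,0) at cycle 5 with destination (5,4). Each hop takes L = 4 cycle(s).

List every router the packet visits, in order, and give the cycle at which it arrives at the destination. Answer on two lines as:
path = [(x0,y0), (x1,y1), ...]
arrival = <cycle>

path = [(1,0), (2,0), (3,0), (4,0), (5,0), (5,1), (5,2), (5,3), (5,4)]
arrival = 37

  0. router=(1,0) cycle=5 (inject)
  1. router=(2,0) cycle=9 dir=E
  2. router=(3,0) cycle=13 dir=E
  3. router=(4,0) cycle=17 dir=E
  4. router=(5,0) cycle=21 dir=E
  5. router=(5,1) cycle=25 dir=N
  6. router=(5,2) cycle=29 dir=N
  7. router=(5,3) cycle=33 dir=N
  8. router=(5,4) cycle=37 dir=N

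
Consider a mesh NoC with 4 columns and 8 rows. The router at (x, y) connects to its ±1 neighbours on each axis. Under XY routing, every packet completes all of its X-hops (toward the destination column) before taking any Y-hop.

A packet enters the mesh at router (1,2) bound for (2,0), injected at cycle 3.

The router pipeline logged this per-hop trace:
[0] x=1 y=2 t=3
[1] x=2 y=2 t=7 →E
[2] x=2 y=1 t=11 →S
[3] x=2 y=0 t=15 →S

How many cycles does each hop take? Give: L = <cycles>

Δcyc across hop 0→1: 7 − 3 = 4.
One hop costs L cycles, so L = 4.

L = 4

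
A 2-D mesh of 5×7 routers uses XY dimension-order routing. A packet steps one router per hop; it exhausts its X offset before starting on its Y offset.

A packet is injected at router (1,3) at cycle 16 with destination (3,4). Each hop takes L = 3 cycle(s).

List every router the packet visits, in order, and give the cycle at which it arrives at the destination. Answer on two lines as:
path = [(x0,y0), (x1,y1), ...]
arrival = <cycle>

path = [(1,3), (2,3), (3,3), (3,4)]
arrival = 25

src (1,3)  cyc=16
E→(2,3)  cyc=19
E→(3,3)  cyc=22
N→(3,4)  cyc=25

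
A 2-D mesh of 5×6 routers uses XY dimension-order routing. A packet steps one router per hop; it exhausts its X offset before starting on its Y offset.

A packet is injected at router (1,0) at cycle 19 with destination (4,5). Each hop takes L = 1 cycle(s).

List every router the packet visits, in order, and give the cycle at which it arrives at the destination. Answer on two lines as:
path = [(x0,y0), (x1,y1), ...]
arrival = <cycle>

path = [(1,0), (2,0), (3,0), (4,0), (4,1), (4,2), (4,3), (4,4), (4,5)]
arrival = 27

  0. router=(1,0) cycle=19 (inject)
  1. router=(2,0) cycle=20 dir=E
  2. router=(3,0) cycle=21 dir=E
  3. router=(4,0) cycle=22 dir=E
  4. router=(4,1) cycle=23 dir=N
  5. router=(4,2) cycle=24 dir=N
  6. router=(4,3) cycle=25 dir=N
  7. router=(4,4) cycle=26 dir=N
  8. router=(4,5) cycle=27 dir=N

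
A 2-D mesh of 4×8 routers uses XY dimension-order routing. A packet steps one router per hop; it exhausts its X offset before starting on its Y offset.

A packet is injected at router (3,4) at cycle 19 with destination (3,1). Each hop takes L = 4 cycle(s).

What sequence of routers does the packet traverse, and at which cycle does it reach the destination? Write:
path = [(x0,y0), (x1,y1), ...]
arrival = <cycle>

path = [(3,4), (3,3), (3,2), (3,1)]
arrival = 31

#0 — 3,4 | c19
#1 — 3,3 | c23 | S
#2 — 3,2 | c27 | S
#3 — 3,1 | c31 | S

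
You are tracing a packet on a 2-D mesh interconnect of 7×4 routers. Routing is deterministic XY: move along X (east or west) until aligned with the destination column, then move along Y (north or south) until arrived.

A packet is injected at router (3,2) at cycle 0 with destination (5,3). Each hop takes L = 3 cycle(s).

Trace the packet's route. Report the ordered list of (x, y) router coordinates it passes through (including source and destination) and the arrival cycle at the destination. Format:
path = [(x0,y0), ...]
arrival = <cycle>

src (3,2)  cyc=0
E→(4,2)  cyc=3
E→(5,2)  cyc=6
N→(5,3)  cyc=9

path = [(3,2), (4,2), (5,2), (5,3)]
arrival = 9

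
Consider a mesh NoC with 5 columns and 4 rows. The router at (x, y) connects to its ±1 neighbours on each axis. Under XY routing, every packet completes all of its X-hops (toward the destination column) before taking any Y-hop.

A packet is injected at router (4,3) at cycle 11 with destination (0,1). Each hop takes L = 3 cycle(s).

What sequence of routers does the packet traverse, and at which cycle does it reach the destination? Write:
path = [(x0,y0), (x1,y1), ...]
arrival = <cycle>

path = [(4,3), (3,3), (2,3), (1,3), (0,3), (0,2), (0,1)]
arrival = 29

[0] x=4 y=3 t=11
[1] x=3 y=3 t=14 →W
[2] x=2 y=3 t=17 →W
[3] x=1 y=3 t=20 →W
[4] x=0 y=3 t=23 →W
[5] x=0 y=2 t=26 →S
[6] x=0 y=1 t=29 →S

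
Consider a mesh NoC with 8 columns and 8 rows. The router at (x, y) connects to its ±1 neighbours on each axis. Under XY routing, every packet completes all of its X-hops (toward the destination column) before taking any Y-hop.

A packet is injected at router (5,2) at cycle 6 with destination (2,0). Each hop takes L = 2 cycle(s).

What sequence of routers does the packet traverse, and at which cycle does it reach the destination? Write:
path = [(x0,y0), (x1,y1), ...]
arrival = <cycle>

t=6: at (5,2)
t=8: at (4,2) after W
t=10: at (3,2) after W
t=12: at (2,2) after W
t=14: at (2,1) after S
t=16: at (2,0) after S

path = [(5,2), (4,2), (3,2), (2,2), (2,1), (2,0)]
arrival = 16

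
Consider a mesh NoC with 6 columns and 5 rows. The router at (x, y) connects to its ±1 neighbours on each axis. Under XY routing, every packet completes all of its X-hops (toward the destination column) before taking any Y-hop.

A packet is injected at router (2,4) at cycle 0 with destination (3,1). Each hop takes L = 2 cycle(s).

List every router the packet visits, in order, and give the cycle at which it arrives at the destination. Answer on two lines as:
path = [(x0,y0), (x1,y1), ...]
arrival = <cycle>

hop 0: (2,4) @ cyc 0
hop 1: (3,4) @ cyc 2  [E]
hop 2: (3,3) @ cyc 4  [S]
hop 3: (3,2) @ cyc 6  [S]
hop 4: (3,1) @ cyc 8  [S]

path = [(2,4), (3,4), (3,3), (3,2), (3,1)]
arrival = 8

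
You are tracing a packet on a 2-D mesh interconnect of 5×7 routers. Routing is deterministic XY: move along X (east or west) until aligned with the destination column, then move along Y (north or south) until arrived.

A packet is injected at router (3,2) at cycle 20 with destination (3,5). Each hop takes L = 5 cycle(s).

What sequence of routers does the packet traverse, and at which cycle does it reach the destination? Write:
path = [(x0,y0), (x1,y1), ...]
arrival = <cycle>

src (3,2)  cyc=20
N→(3,3)  cyc=25
N→(3,4)  cyc=30
N→(3,5)  cyc=35

path = [(3,2), (3,3), (3,4), (3,5)]
arrival = 35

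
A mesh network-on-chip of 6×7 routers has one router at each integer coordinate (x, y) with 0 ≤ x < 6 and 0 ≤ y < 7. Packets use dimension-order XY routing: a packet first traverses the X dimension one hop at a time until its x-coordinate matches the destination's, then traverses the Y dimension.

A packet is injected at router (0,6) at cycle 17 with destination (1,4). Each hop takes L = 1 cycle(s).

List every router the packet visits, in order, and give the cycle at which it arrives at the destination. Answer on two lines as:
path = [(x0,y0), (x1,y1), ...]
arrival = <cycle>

  0. router=(0,6) cycle=17 (inject)
  1. router=(1,6) cycle=18 dir=E
  2. router=(1,5) cycle=19 dir=S
  3. router=(1,4) cycle=20 dir=S

path = [(0,6), (1,6), (1,5), (1,4)]
arrival = 20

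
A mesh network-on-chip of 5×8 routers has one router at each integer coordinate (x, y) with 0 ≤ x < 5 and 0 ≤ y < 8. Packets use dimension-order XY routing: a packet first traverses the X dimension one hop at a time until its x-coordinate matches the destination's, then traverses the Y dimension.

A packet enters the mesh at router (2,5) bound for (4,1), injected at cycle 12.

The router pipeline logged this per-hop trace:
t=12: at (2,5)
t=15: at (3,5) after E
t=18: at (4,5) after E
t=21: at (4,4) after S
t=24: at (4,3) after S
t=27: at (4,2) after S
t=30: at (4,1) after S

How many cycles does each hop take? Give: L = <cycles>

From hop 0 (12) to hop 1 (15): +3 cycles.
One hop costs L cycles, so L = 3.

L = 3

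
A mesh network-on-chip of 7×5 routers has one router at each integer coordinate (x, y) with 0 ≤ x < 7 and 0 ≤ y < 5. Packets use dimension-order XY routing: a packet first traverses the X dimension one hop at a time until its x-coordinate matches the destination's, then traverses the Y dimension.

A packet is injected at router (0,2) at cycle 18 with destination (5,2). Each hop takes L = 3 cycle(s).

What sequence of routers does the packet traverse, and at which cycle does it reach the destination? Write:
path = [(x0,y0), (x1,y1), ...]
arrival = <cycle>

path = [(0,2), (1,2), (2,2), (3,2), (4,2), (5,2)]
arrival = 33

hop 0: (0,2) @ cyc 18
hop 1: (1,2) @ cyc 21  [E]
hop 2: (2,2) @ cyc 24  [E]
hop 3: (3,2) @ cyc 27  [E]
hop 4: (4,2) @ cyc 30  [E]
hop 5: (5,2) @ cyc 33  [E]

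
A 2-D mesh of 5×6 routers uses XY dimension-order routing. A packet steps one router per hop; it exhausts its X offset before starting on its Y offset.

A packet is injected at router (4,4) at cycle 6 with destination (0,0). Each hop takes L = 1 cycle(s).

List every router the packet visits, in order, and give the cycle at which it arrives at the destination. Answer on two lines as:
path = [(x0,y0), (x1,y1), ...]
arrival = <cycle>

path = [(4,4), (3,4), (2,4), (1,4), (0,4), (0,3), (0,2), (0,1), (0,0)]
arrival = 14

[0] x=4 y=4 t=6
[1] x=3 y=4 t=7 →W
[2] x=2 y=4 t=8 →W
[3] x=1 y=4 t=9 →W
[4] x=0 y=4 t=10 →W
[5] x=0 y=3 t=11 →S
[6] x=0 y=2 t=12 →S
[7] x=0 y=1 t=13 →S
[8] x=0 y=0 t=14 →S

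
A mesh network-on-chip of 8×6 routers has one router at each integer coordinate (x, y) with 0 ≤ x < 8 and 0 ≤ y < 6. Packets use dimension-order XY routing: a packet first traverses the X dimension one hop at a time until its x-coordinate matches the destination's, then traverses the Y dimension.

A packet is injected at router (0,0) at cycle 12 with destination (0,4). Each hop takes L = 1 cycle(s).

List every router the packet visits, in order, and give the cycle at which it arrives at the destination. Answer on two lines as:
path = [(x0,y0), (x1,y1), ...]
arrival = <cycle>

path = [(0,0), (0,1), (0,2), (0,3), (0,4)]
arrival = 16

#0 — 0,0 | c12
#1 — 0,1 | c13 | N
#2 — 0,2 | c14 | N
#3 — 0,3 | c15 | N
#4 — 0,4 | c16 | N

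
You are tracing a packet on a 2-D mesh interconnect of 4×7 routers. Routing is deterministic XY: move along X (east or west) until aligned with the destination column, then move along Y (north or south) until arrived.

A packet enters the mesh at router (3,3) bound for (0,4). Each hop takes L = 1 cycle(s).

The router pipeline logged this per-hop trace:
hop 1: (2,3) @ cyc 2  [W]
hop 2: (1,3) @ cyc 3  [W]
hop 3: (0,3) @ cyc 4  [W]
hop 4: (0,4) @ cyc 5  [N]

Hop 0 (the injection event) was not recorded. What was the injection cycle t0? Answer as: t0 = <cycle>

t0 = 1

Hop 1 reached at cycle 2; hop k is at t0 + k·L.
So t0 = 2 − 1·1 = 1.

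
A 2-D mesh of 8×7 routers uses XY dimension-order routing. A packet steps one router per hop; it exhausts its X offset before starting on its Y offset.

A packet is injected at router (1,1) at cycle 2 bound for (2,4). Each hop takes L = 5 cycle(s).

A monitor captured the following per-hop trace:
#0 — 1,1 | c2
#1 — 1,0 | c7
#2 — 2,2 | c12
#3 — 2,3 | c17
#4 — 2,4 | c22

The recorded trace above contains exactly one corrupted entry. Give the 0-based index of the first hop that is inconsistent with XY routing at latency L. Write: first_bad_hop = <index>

first_bad_hop = 1

  1: Δx=+0 Δy=-1 Δt=5 [BAD: Y-move but x=1≠2]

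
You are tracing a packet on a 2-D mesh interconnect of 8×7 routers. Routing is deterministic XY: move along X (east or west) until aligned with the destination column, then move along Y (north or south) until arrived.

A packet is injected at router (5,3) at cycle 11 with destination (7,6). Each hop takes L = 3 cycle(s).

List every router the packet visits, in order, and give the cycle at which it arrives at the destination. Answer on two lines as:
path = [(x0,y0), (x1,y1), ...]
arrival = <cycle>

#0 — 5,3 | c11
#1 — 6,3 | c14 | E
#2 — 7,3 | c17 | E
#3 — 7,4 | c20 | N
#4 — 7,5 | c23 | N
#5 — 7,6 | c26 | N

path = [(5,3), (6,3), (7,3), (7,4), (7,5), (7,6)]
arrival = 26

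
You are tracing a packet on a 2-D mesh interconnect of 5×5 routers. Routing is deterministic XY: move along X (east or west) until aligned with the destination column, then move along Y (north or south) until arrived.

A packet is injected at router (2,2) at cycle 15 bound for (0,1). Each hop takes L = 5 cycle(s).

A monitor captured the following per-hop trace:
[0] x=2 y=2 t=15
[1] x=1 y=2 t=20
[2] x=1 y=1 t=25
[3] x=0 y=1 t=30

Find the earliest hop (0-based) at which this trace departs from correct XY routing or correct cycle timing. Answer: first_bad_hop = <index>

first_bad_hop = 2

[1] (-1,+0) / 5c ⇒ ok
[2] (+0,-1) / 5c ⇒ BAD: Y-move but x=1≠0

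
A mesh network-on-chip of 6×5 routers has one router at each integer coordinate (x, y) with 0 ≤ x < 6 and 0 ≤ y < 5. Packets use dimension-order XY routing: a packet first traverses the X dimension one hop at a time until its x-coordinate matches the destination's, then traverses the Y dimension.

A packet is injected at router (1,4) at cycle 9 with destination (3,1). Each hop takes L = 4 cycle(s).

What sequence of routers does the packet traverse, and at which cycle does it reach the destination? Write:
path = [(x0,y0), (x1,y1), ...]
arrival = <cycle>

path = [(1,4), (2,4), (3,4), (3,3), (3,2), (3,1)]
arrival = 29

  0. router=(1,4) cycle=9 (inject)
  1. router=(2,4) cycle=13 dir=E
  2. router=(3,4) cycle=17 dir=E
  3. router=(3,3) cycle=21 dir=S
  4. router=(3,2) cycle=25 dir=S
  5. router=(3,1) cycle=29 dir=S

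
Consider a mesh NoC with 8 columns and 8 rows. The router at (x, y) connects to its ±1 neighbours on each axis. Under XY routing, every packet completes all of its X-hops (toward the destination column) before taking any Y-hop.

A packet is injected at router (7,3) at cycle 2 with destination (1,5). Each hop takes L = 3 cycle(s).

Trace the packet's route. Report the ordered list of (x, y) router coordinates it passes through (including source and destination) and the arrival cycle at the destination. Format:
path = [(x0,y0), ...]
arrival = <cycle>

src (7,3)  cyc=2
W→(6,3)  cyc=5
W→(5,3)  cyc=8
W→(4,3)  cyc=11
W→(3,3)  cyc=14
W→(2,3)  cyc=17
W→(1,3)  cyc=20
N→(1,4)  cyc=23
N→(1,5)  cyc=26

path = [(7,3), (6,3), (5,3), (4,3), (3,3), (2,3), (1,3), (1,4), (1,5)]
arrival = 26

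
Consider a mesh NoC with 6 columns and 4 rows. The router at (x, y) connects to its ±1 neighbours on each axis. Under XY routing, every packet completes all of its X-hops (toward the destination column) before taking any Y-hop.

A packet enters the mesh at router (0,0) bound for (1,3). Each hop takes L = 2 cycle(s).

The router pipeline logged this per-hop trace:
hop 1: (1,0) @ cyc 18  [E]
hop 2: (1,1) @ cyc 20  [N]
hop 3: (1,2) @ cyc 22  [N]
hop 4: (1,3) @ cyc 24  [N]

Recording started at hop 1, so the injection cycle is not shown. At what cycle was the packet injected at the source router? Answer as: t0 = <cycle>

At hop 1 the cycle is 18; in general cyc_k = t0 + kL.
Therefore t0 = 18 − L = 16.

t0 = 16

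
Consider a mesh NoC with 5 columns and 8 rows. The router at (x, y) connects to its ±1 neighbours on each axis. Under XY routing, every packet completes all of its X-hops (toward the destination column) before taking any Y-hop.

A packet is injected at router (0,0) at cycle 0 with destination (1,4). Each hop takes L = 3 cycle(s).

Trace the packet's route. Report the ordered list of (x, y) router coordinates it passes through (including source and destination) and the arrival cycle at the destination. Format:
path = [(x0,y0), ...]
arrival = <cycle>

t=0: at (0,0)
t=3: at (1,0) after E
t=6: at (1,1) after N
t=9: at (1,2) after N
t=12: at (1,3) after N
t=15: at (1,4) after N

path = [(0,0), (1,0), (1,1), (1,2), (1,3), (1,4)]
arrival = 15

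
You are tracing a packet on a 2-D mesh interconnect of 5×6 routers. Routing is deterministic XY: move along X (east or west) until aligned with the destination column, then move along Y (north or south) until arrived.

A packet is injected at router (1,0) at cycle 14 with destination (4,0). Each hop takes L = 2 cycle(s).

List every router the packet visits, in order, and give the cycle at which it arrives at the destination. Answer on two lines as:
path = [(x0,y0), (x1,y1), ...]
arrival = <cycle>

hop 0: (1,0) @ cyc 14
hop 1: (2,0) @ cyc 16  [E]
hop 2: (3,0) @ cyc 18  [E]
hop 3: (4,0) @ cyc 20  [E]

path = [(1,0), (2,0), (3,0), (4,0)]
arrival = 20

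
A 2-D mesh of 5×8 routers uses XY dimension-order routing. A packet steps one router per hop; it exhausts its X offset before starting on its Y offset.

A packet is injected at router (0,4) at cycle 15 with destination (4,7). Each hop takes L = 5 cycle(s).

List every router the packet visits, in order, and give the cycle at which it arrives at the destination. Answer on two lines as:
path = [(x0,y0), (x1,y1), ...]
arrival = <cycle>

path = [(0,4), (1,4), (2,4), (3,4), (4,4), (4,5), (4,6), (4,7)]
arrival = 50

hop 0: (0,4) @ cyc 15
hop 1: (1,4) @ cyc 20  [E]
hop 2: (2,4) @ cyc 25  [E]
hop 3: (3,4) @ cyc 30  [E]
hop 4: (4,4) @ cyc 35  [E]
hop 5: (4,5) @ cyc 40  [N]
hop 6: (4,6) @ cyc 45  [N]
hop 7: (4,7) @ cyc 50  [N]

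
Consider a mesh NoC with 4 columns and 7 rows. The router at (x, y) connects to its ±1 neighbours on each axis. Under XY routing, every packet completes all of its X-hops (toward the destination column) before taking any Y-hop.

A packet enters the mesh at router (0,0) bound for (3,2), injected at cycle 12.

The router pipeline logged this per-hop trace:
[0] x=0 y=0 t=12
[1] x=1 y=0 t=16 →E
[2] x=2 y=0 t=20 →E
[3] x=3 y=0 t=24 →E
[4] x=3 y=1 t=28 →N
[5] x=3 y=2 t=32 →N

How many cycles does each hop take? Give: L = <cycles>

Δcyc across hop 0→1: 16 − 12 = 4.
One hop costs L cycles, so L = 4.

L = 4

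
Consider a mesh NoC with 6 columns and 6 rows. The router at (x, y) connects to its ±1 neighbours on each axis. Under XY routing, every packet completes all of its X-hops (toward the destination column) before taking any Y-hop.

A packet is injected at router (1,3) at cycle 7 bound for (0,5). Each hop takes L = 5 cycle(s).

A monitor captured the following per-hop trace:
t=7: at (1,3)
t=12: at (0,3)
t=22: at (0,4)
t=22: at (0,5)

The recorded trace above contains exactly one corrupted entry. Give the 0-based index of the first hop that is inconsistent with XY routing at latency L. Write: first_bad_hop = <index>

first_bad_hop = 2

[1] (-1,+0) / 5c ⇒ ok
[2] (+0,+1) / 10c ⇒ BAD: Δcyc=10≠L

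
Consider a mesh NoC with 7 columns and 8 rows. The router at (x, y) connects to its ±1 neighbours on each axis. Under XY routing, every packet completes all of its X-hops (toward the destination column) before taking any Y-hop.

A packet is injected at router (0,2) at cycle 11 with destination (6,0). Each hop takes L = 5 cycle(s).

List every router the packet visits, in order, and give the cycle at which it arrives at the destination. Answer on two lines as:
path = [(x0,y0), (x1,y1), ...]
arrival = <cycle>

  0. router=(0,2) cycle=11 (inject)
  1. router=(1,2) cycle=16 dir=E
  2. router=(2,2) cycle=21 dir=E
  3. router=(3,2) cycle=26 dir=E
  4. router=(4,2) cycle=31 dir=E
  5. router=(5,2) cycle=36 dir=E
  6. router=(6,2) cycle=41 dir=E
  7. router=(6,1) cycle=46 dir=S
  8. router=(6,0) cycle=51 dir=S

path = [(0,2), (1,2), (2,2), (3,2), (4,2), (5,2), (6,2), (6,1), (6,0)]
arrival = 51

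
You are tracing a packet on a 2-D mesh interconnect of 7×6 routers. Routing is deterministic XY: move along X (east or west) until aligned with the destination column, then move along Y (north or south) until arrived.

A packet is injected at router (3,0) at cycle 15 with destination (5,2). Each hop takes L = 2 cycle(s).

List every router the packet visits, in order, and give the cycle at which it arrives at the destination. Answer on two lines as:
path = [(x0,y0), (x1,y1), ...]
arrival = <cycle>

src (3,0)  cyc=15
E→(4,0)  cyc=17
E→(5,0)  cyc=19
N→(5,1)  cyc=21
N→(5,2)  cyc=23

path = [(3,0), (4,0), (5,0), (5,1), (5,2)]
arrival = 23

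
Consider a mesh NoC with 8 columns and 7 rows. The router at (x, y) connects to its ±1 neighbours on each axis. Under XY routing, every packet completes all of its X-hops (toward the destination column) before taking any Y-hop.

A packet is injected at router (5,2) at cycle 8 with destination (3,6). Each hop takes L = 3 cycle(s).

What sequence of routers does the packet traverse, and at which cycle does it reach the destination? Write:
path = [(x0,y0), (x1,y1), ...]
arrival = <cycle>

path = [(5,2), (4,2), (3,2), (3,3), (3,4), (3,5), (3,6)]
arrival = 26

  0. router=(5,2) cycle=8 (inject)
  1. router=(4,2) cycle=11 dir=W
  2. router=(3,2) cycle=14 dir=W
  3. router=(3,3) cycle=17 dir=N
  4. router=(3,4) cycle=20 dir=N
  5. router=(3,5) cycle=23 dir=N
  6. router=(3,6) cycle=26 dir=N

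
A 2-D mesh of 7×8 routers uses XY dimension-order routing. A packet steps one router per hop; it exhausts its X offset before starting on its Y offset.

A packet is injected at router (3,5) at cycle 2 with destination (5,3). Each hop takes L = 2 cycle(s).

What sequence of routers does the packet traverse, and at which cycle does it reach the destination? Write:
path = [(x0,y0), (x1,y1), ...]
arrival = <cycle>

path = [(3,5), (4,5), (5,5), (5,4), (5,3)]
arrival = 10

  0. router=(3,5) cycle=2 (inject)
  1. router=(4,5) cycle=4 dir=E
  2. router=(5,5) cycle=6 dir=E
  3. router=(5,4) cycle=8 dir=S
  4. router=(5,3) cycle=10 dir=S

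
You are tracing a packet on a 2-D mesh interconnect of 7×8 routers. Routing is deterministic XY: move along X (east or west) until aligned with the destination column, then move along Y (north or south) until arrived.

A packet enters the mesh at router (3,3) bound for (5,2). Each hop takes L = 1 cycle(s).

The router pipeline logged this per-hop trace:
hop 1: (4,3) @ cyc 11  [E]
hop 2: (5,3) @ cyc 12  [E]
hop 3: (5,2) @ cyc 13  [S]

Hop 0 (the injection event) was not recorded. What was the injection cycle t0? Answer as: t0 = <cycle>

The first recorded entry is hop 1 at cycle 11.
t0 = cyc[1] − L = 11 − 1 = 10.

t0 = 10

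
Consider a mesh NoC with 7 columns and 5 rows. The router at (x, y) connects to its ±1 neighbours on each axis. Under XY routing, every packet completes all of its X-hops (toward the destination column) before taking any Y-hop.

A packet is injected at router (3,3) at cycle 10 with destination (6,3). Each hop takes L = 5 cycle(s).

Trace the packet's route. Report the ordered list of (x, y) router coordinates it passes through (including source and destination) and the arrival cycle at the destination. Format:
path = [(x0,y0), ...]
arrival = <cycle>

path = [(3,3), (4,3), (5,3), (6,3)]
arrival = 25

t=10: at (3,3)
t=15: at (4,3) after E
t=20: at (5,3) after E
t=25: at (6,3) after E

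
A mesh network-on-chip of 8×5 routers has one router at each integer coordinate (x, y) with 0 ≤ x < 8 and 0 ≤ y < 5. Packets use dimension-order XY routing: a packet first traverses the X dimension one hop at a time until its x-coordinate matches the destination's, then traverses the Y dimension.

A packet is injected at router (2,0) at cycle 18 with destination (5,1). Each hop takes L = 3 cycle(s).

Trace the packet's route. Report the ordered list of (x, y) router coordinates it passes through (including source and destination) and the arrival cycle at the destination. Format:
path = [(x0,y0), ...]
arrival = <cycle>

path = [(2,0), (3,0), (4,0), (5,0), (5,1)]
arrival = 30

src (2,0)  cyc=18
E→(3,0)  cyc=21
E→(4,0)  cyc=24
E→(5,0)  cyc=27
N→(5,1)  cyc=30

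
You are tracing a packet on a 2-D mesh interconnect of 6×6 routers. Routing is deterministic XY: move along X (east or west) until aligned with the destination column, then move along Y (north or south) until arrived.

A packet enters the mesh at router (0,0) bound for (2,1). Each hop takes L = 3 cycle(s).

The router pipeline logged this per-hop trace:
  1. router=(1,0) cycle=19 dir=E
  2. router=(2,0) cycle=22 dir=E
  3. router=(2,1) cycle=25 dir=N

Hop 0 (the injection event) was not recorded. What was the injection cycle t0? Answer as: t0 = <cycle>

t0 = 16

The first recorded entry is hop 1 at cycle 19.
So t0 = 19 − 1·3 = 16.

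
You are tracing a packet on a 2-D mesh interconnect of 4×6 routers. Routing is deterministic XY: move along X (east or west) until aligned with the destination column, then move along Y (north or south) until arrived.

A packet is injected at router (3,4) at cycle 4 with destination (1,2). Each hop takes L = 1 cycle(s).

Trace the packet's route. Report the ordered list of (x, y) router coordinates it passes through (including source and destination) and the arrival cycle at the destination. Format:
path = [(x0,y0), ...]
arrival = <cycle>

  0. router=(3,4) cycle=4 (inject)
  1. router=(2,4) cycle=5 dir=W
  2. router=(1,4) cycle=6 dir=W
  3. router=(1,3) cycle=7 dir=S
  4. router=(1,2) cycle=8 dir=S

path = [(3,4), (2,4), (1,4), (1,3), (1,2)]
arrival = 8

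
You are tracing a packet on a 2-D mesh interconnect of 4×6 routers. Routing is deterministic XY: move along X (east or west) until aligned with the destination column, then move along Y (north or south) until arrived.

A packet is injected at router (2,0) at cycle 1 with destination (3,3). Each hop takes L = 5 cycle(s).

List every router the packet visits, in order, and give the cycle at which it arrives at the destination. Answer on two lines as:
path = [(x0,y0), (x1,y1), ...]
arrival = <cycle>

t=1: at (2,0)
t=6: at (3,0) after E
t=11: at (3,1) after N
t=16: at (3,2) after N
t=21: at (3,3) after N

path = [(2,0), (3,0), (3,1), (3,2), (3,3)]
arrival = 21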